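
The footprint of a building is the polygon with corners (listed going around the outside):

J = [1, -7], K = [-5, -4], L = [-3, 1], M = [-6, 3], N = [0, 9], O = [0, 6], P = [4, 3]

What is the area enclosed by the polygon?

Apply the shoelace (surveyor's) formula: 2A = Σ (x_i·y_{i+1} − x_{i+1}·y_i), indices taken mod 7.
Cross-terms: -39, -17, -3, -54, 0, -24, -31  ⇒  Σ = -168
Area = |Σ|/2 = 84.

84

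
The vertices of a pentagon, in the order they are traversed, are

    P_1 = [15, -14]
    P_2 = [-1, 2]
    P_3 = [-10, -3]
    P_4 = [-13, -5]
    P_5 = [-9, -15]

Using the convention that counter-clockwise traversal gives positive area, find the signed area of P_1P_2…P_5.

275.5

Apply Gauss's area formula: 2A = Σ (x_i·y_{i+1} − x_{i+1}·y_i), indices taken mod 5.
Cross-terms: 16, 23, 11, 150, 351  ⇒  Σ = 551
Signed area = Σ/2 = 275.5 (positive ⇒ counter-clockwise traversal).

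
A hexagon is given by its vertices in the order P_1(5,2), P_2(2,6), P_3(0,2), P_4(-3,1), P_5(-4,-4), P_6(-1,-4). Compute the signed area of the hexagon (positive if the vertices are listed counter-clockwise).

Apply the shoelace formula: 2A = Σ (x_i·y_{i+1} − x_{i+1}·y_i), indices taken mod 6.
P_1→P_2: (5)(6) − (2)(2) = 26
P_2→P_3: (2)(2) − (0)(6) = 4
P_3→P_4: (0)(1) − (-3)(2) = 6
P_4→P_5: (-3)(-4) − (-4)(1) = 16
P_5→P_6: (-4)(-4) − (-1)(-4) = 12
P_6→P_1: (-1)(2) − (5)(-4) = 18
Σ = 82
Signed area = Σ/2 = 41 (positive ⇒ counter-clockwise traversal).

41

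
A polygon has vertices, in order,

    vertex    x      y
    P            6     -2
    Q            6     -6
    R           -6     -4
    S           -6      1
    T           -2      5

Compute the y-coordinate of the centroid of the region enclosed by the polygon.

Apply the surveyor's formula. First the cross-terms c_i = x_i·y_{i+1} − x_{i+1}·y_i:
  -24, -60, -30, -28, -26  ⇒  2A = -168, A = -84.
Then Σ (y_i + y_{i+1})·c_i = 636, so ȳ = 636 / (6·(-84)) = -53/42.

-53/42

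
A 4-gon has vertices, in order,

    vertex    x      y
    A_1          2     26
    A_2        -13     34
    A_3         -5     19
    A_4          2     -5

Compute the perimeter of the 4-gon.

90

|A_1A_2| = √((-15)² + (8)²) = √289 = 17
|A_2A_3| = √((8)² + (-15)²) = √289 = 17
|A_3A_4| = √((7)² + (-24)²) = √625 = 25
|A_4A_1| = √((0)² + (31)²) = √961 = 31
Perimeter = 17 + 17 + 25 + 31 = 90.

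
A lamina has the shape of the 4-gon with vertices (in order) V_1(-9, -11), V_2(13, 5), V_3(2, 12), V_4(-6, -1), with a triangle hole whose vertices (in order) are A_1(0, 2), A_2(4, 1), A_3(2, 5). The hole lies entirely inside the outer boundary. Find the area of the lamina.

Outer boundary:
Σ = (98) + (146) + (70) + (57) = 371
Area = |Σ|/2 = 185.5.
Hole:
Apply the shoelace formula: 2A = Σ (x_i·y_{i+1} − x_{i+1}·y_i), indices taken mod 3.
Cross-terms: -8, 18, 4  ⇒  Σ = 14
Area = |Σ|/2 = 7.
Net area = 185.5 − 7 = 178.5.

178.5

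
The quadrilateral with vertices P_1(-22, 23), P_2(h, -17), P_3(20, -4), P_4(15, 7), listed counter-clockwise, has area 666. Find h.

3

Write out the shoelace sum; only the two edges meeting at P_2 involve h:
2·Area = [((-22)·(-17) − h·23) + (h·(-4) − 20·(-17))] + 699
       = -27·h + 1413 = 1332
⇒ h = 3.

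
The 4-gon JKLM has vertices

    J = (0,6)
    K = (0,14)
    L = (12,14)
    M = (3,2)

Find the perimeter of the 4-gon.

40

|JK| = √((0)² + (8)²) = √64 = 8
|KL| = √((12)² + (0)²) = √144 = 12
|LM| = √((-9)² + (-12)²) = √225 = 15
|MJ| = √((-3)² + (4)²) = √25 = 5
Perimeter = 8 + 12 + 15 + 5 = 40.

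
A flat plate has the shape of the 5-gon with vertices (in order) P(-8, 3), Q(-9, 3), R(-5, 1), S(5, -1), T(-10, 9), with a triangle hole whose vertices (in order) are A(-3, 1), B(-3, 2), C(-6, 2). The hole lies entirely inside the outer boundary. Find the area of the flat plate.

Outer boundary:
Σ = (3) + (6) + (0) + (35) + (42) = 86
Area = |Σ|/2 = 43.
Hole:
Cross-terms: -3, 6, 0  ⇒  Σ = 3
Area = |Σ|/2 = 1.5.
Net area = 43 − 1.5 = 41.5.

41.5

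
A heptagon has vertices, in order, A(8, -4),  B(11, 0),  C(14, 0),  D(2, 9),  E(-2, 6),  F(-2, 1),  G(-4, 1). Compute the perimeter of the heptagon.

48

|AB| = √((3)² + (4)²) = √25 = 5
|BC| = √((3)² + (0)²) = √9 = 3
|CD| = √((-12)² + (9)²) = √225 = 15
|DE| = √((-4)² + (-3)²) = √25 = 5
|EF| = √((0)² + (-5)²) = √25 = 5
|FG| = √((-2)² + (0)²) = √4 = 2
|GA| = √((12)² + (-5)²) = √169 = 13
Perimeter = 5 + 3 + 15 + 5 + 5 + 2 + 13 = 48.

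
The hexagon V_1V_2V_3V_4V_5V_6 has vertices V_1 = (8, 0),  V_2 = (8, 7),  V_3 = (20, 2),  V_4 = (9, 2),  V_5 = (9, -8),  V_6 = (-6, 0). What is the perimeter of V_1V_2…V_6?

|V_1V_2| = √((0)² + (7)²) = √49 = 7
|V_2V_3| = √((12)² + (-5)²) = √169 = 13
|V_3V_4| = √((-11)² + (0)²) = √121 = 11
|V_4V_5| = √((0)² + (-10)²) = √100 = 10
|V_5V_6| = √((-15)² + (8)²) = √289 = 17
|V_6V_1| = √((14)² + (0)²) = √196 = 14
Perimeter = 7 + 13 + 11 + 10 + 17 + 14 = 72.

72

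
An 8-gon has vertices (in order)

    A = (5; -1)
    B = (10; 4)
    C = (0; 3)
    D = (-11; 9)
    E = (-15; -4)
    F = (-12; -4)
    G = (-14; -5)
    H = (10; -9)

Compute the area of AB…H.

Apply the surveyor's formula: 2A = Σ (x_i·y_{i+1} − x_{i+1}·y_i), indices taken mod 8.
Σ = (30) + (30) + (33) + (179) + (12) + (4) + (176) + (35) = 499
Area = |Σ|/2 = 249.5.

249.5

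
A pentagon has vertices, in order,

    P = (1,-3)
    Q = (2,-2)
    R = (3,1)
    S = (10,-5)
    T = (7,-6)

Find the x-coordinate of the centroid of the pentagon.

818/159

Apply Gauss's area formula. First the cross-terms c_i = x_i·y_{i+1} − x_{i+1}·y_i:
  4, 8, -25, -25, -15  ⇒  2A = -53, A = -26.5.
Then Σ (x_i + x_{i+1})·c_i = -818, so x̄ = -818 / (6·(-26.5)) = 818/159.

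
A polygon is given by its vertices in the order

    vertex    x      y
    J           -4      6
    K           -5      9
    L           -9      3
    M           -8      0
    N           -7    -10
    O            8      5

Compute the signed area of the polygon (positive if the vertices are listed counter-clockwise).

Σ = (-6) + (66) + (24) + (80) + (45) + (68) = 277
Signed area = Σ/2 = 138.5 (positive ⇒ counter-clockwise traversal).

138.5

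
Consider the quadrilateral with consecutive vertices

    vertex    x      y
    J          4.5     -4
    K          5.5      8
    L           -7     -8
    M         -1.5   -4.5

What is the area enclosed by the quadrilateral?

57.875

Apply the surveyor's formula: 2A = Σ (x_i·y_{i+1} − x_{i+1}·y_i), indices taken mod 4.
Σ = (58) + (12) + (19.5) + (26.25) = 115.75
Area = |Σ|/2 = 57.875.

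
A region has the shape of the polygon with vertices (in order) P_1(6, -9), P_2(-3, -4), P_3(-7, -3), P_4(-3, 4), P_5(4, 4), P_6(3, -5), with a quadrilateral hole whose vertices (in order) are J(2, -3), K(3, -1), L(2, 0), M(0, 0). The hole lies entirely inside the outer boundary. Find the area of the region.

77.5

Outer boundary:
Apply the surveyor's formula: 2A = Σ (x_i·y_{i+1} − x_{i+1}·y_i), indices taken mod 6.
P_1→P_2: (6)(-4) − (-3)(-9) = -51
P_2→P_3: (-3)(-3) − (-7)(-4) = -19
P_3→P_4: (-7)(4) − (-3)(-3) = -37
P_4→P_5: (-3)(4) − (4)(4) = -28
P_5→P_6: (4)(-5) − (3)(4) = -32
P_6→P_1: (3)(-9) − (6)(-5) = 3
Σ = -164
Area = |Σ|/2 = 82.
Hole:
Apply the surveyor's formula: 2A = Σ (x_i·y_{i+1} − x_{i+1}·y_i), indices taken mod 4.
Cross-terms: 7, 2, 0, 0  ⇒  Σ = 9
Area = |Σ|/2 = 4.5.
Net area = 82 − 4.5 = 77.5.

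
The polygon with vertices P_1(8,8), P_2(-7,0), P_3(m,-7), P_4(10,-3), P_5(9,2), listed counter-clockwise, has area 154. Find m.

-10

The doubled signed area Σ (x_i y_{i+1} − x_{i+1} y_i) is linear in m.
With m=0 it equals 278; the coefficient of m is -3 (from the two edges through P_3).
So -3·m + 278 = 2·154 = 308 ⇒ m = -10.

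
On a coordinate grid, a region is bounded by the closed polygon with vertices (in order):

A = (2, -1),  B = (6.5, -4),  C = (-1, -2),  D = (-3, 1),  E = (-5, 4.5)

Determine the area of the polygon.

19

Apply the shoelace (surveyor's) formula: 2A = Σ (x_i·y_{i+1} − x_{i+1}·y_i), indices taken mod 5.
Σ = (-1.5) + (-17) + (-7) + (-8.5) + (-4) = -38
Area = |Σ|/2 = 19.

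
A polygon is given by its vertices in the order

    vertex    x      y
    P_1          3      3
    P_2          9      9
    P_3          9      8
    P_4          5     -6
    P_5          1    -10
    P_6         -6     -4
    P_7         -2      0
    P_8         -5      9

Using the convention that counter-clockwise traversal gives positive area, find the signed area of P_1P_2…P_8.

-139.5

Apply the shoelace (surveyor's) formula: 2A = Σ (x_i·y_{i+1} − x_{i+1}·y_i), indices taken mod 8.
Σ = (0) + (-9) + (-94) + (-44) + (-64) + (-8) + (-18) + (-42) = -279
Signed area = Σ/2 = -139.5 (negative ⇒ clockwise traversal).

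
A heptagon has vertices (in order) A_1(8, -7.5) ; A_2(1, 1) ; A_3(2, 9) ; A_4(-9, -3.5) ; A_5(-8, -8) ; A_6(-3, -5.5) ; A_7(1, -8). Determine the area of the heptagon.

123.25

Σ = (15.5) + (7) + (74) + (44) + (20) + (29.5) + (56.5) = 246.5
Area = |Σ|/2 = 123.25.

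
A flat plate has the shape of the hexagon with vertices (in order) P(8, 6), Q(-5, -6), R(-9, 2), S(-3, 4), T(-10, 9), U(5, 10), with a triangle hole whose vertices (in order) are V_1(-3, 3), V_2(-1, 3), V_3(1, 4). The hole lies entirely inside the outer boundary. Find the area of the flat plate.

146

Outer boundary:
Apply Gauss's area formula: 2A = Σ (x_i·y_{i+1} − x_{i+1}·y_i), indices taken mod 6.
Cross-terms: -18, -64, -30, 13, -145, -50  ⇒  Σ = -294
Area = |Σ|/2 = 147.
Hole:
Σ = (-6) + (-7) + (15) = 2
Area = |Σ|/2 = 1.
Net area = 147 − 1 = 146.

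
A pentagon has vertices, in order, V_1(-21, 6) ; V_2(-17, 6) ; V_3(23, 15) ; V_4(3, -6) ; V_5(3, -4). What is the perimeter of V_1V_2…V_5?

102

|V_1V_2| = √((4)² + (0)²) = √16 = 4
|V_2V_3| = √((40)² + (9)²) = √1681 = 41
|V_3V_4| = √((-20)² + (-21)²) = √841 = 29
|V_4V_5| = √((0)² + (2)²) = √4 = 2
|V_5V_1| = √((-24)² + (10)²) = √676 = 26
Perimeter = 4 + 41 + 29 + 2 + 26 = 102.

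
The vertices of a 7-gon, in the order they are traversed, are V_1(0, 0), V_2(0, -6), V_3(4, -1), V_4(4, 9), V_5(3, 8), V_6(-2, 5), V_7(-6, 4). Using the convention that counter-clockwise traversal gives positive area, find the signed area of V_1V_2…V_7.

61

Apply the shoelace formula: 2A = Σ (x_i·y_{i+1} − x_{i+1}·y_i), indices taken mod 7.
V_1→V_2: (0)(-6) − (0)(0) = 0
V_2→V_3: (0)(-1) − (4)(-6) = 24
V_3→V_4: (4)(9) − (4)(-1) = 40
V_4→V_5: (4)(8) − (3)(9) = 5
V_5→V_6: (3)(5) − (-2)(8) = 31
V_6→V_7: (-2)(4) − (-6)(5) = 22
V_7→V_1: (-6)(0) − (0)(4) = 0
Σ = 122
Signed area = Σ/2 = 61 (positive ⇒ counter-clockwise traversal).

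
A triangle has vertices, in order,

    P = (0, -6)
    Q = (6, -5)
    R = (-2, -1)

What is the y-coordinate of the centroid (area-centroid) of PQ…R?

-4

Apply the shoelace (surveyor's) formula. First the cross-terms c_i = x_i·y_{i+1} − x_{i+1}·y_i:
  36, -16, 12  ⇒  2A = 32, A = 16.
Then Σ (y_i + y_{i+1})·c_i = -384, so ȳ = -384 / (6·16) = -4.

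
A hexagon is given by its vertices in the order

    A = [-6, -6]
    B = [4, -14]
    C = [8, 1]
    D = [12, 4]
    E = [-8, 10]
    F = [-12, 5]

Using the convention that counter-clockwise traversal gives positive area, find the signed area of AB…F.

289

Apply the shoelace formula: 2A = Σ (x_i·y_{i+1} − x_{i+1}·y_i), indices taken mod 6.
Cross-terms: 108, 116, 20, 152, 80, 102  ⇒  Σ = 578
Signed area = Σ/2 = 289 (positive ⇒ counter-clockwise traversal).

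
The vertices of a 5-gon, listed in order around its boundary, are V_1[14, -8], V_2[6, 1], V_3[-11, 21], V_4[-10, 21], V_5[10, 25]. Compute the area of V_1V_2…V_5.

356

Apply the shoelace (surveyor's) formula: 2A = Σ (x_i·y_{i+1} − x_{i+1}·y_i), indices taken mod 5.
Cross-terms: 62, 137, -21, -460, -430  ⇒  Σ = -712
Area = |Σ|/2 = 356.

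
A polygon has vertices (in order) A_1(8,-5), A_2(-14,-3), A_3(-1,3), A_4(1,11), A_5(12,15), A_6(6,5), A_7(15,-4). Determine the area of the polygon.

Apply the shoelace (surveyor's) formula: 2A = Σ (x_i·y_{i+1} − x_{i+1}·y_i), indices taken mod 7.
Σ = (-94) + (-45) + (-14) + (-117) + (-30) + (-99) + (-43) = -442
Area = |Σ|/2 = 221.

221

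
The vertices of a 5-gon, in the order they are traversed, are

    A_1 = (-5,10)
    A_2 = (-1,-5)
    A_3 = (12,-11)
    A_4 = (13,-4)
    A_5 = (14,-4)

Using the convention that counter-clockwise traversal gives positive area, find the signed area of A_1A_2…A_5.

A_1→A_2: (-5)(-5) − (-1)(10) = 35
A_2→A_3: (-1)(-11) − (12)(-5) = 71
A_3→A_4: (12)(-4) − (13)(-11) = 95
A_4→A_5: (13)(-4) − (14)(-4) = 4
A_5→A_1: (14)(10) − (-5)(-4) = 120
Σ = 325
Signed area = Σ/2 = 162.5 (positive ⇒ counter-clockwise traversal).

162.5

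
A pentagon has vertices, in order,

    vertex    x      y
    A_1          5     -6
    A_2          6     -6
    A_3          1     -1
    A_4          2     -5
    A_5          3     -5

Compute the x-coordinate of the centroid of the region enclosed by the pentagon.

46/15

Apply Gauss's area formula. First the cross-terms c_i = x_i·y_{i+1} − x_{i+1}·y_i:
  6, 0, -3, 5, 7  ⇒  2A = 15, A = 7.5.
Then Σ (x_i + x_{i+1})·c_i = 138, so x̄ = 138 / (6·7.5) = 46/15.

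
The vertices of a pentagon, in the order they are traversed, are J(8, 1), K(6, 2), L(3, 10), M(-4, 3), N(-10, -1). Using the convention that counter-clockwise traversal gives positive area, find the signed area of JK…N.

Cross-terms: 10, 54, 49, 34, -2  ⇒  Σ = 145
Signed area = Σ/2 = 72.5 (positive ⇒ counter-clockwise traversal).

72.5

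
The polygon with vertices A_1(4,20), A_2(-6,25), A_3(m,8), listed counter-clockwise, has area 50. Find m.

Write out the shoelace sum; only the two edges meeting at A_3 involve m:
2·Area = [((-6)·8 − m·25) + (m·20 − 4·8)] + 220
       = -5·m + 140 = 100
⇒ m = 8.

8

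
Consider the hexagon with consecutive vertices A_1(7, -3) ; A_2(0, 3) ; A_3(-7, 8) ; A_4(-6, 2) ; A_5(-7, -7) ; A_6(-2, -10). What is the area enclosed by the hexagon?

Σ = (21) + (21) + (34) + (56) + (56) + (76) = 264
Area = |Σ|/2 = 132.

132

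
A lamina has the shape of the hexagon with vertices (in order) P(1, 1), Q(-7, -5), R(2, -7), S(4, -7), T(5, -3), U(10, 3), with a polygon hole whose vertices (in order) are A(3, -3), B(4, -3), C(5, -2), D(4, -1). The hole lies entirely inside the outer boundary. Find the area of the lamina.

73

Outer boundary:
Σ = (2) + (59) + (14) + (23) + (45) + (7) = 150
Area = |Σ|/2 = 75.
Hole:
Apply Gauss's area formula: 2A = Σ (x_i·y_{i+1} − x_{i+1}·y_i), indices taken mod 4.
Cross-terms: 3, 7, 3, -9  ⇒  Σ = 4
Area = |Σ|/2 = 2.
Net area = 75 − 2 = 73.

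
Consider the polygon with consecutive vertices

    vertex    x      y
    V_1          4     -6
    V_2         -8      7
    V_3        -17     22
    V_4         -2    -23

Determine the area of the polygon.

231

Σ = (-20) + (-57) + (435) + (104) = 462
Area = |Σ|/2 = 231.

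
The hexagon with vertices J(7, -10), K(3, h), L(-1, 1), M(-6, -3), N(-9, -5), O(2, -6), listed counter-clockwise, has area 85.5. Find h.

5

Write out the shoelace sum; only the two edges meeting at K involve h:
2·Area = [(7·h − 3·(-10)) + (3·1 − (-1)·h)] + 98
       = 8·h + 131 = 171
⇒ h = 5.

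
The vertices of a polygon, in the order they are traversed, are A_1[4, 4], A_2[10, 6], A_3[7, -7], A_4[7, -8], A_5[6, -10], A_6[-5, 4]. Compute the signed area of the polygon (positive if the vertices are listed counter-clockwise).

Apply Gauss's area formula: 2A = Σ (x_i·y_{i+1} − x_{i+1}·y_i), indices taken mod 6.
Σ = (-16) + (-112) + (-7) + (-22) + (-26) + (-36) = -219
Signed area = Σ/2 = -109.5 (negative ⇒ clockwise traversal).

-109.5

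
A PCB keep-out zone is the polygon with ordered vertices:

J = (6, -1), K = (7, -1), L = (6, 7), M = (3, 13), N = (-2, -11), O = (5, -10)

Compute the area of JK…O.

118

Apply the shoelace (surveyor's) formula: 2A = Σ (x_i·y_{i+1} − x_{i+1}·y_i), indices taken mod 6.
Σ = (1) + (55) + (57) + (-7) + (75) + (55) = 236
Area = |Σ|/2 = 118.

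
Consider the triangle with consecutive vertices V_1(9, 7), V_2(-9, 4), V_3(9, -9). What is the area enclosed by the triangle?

Apply the shoelace formula: 2A = Σ (x_i·y_{i+1} − x_{i+1}·y_i), indices taken mod 3.
Σ = (99) + (45) + (144) = 288
Area = |Σ|/2 = 144.

144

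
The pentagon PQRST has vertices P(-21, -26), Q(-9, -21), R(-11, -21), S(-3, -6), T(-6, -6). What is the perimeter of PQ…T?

|PQ| = √((12)² + (5)²) = √169 = 13
|QR| = √((-2)² + (0)²) = √4 = 2
|RS| = √((8)² + (15)²) = √289 = 17
|ST| = √((-3)² + (0)²) = √9 = 3
|TP| = √((-15)² + (-20)²) = √625 = 25
Perimeter = 13 + 2 + 17 + 3 + 25 = 60.

60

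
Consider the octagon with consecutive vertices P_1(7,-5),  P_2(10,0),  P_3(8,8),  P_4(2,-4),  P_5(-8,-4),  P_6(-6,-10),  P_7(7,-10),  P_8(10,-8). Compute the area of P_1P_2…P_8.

139

Σ = (50) + (80) + (-48) + (-40) + (56) + (130) + (44) + (6) = 278
Area = |Σ|/2 = 139.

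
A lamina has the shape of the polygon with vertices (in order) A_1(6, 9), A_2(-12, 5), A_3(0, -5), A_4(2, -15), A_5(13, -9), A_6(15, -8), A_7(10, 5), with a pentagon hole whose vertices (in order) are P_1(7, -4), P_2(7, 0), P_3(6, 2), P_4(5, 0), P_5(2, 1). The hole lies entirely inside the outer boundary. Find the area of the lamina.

Outer boundary:
Cross-terms: 138, 60, 10, 177, 31, 155, 60  ⇒  Σ = 631
Area = |Σ|/2 = 315.5.
Hole:
Apply the surveyor's formula: 2A = Σ (x_i·y_{i+1} − x_{i+1}·y_i), indices taken mod 5.
P_1→P_2: (7)(0) − (7)(-4) = 28
P_2→P_3: (7)(2) − (6)(0) = 14
P_3→P_4: (6)(0) − (5)(2) = -10
P_4→P_5: (5)(1) − (2)(0) = 5
P_5→P_1: (2)(-4) − (7)(1) = -15
Σ = 22
Area = |Σ|/2 = 11.
Net area = 315.5 − 11 = 304.5.

304.5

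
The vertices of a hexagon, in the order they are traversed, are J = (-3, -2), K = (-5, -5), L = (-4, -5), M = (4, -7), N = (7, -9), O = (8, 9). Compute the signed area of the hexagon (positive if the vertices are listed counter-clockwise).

108.5

Apply the surveyor's formula: 2A = Σ (x_i·y_{i+1} − x_{i+1}·y_i), indices taken mod 6.
Cross-terms: 5, 5, 48, 13, 135, 11  ⇒  Σ = 217
Signed area = Σ/2 = 108.5 (positive ⇒ counter-clockwise traversal).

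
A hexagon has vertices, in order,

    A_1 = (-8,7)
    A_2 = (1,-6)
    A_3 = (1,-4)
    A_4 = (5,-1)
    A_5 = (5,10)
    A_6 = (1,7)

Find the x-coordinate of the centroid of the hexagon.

Apply the shoelace formula. First the cross-terms c_i = x_i·y_{i+1} − x_{i+1}·y_i:
  41, 2, 19, 55, 25, 63  ⇒  2A = 205, A = 102.5.
Then Σ (x_i + x_{i+1})·c_i = 90, so x̄ = 90 / (6·102.5) = 6/41.

6/41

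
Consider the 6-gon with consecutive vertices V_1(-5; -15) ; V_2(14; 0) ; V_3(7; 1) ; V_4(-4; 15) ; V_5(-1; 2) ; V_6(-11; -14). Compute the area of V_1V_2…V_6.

235.5

Cross-terms: 210, 14, 109, 7, 36, 95  ⇒  Σ = 471
Area = |Σ|/2 = 235.5.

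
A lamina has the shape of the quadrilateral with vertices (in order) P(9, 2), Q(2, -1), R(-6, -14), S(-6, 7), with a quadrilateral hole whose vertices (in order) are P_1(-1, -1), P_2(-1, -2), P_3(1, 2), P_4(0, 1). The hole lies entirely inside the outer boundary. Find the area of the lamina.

Outer boundary:
Σ = (-13) + (-34) + (-126) + (-75) = -248
Area = |Σ|/2 = 124.
Hole:
Σ = (1) + (0) + (1) + (1) = 3
Area = |Σ|/2 = 1.5.
Net area = 124 − 1.5 = 122.5.

122.5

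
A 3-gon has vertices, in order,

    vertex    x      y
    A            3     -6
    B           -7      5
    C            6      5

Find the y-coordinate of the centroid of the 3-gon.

4/3

Apply the surveyor's formula. First the cross-terms c_i = x_i·y_{i+1} − x_{i+1}·y_i:
  -27, -65, -51  ⇒  2A = -143, A = -71.5.
Then Σ (y_i + y_{i+1})·c_i = -572, so ȳ = -572 / (6·(-71.5)) = 4/3.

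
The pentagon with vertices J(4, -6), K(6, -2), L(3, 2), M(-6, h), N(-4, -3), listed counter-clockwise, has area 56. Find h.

The doubled signed area Σ (x_i y_{i+1} − x_{i+1} y_i) is linear in h.
With h=0 it equals 112; the coefficient of h is 7 (from the two edges through M).
So 7·h + 112 = 2·56 = 112 ⇒ h = 0.

0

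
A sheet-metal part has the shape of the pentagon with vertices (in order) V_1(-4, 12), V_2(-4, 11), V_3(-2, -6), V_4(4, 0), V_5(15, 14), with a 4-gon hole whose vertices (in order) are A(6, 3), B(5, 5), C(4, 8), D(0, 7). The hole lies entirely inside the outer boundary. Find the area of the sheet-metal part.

Outer boundary:
Apply the shoelace (surveyor's) formula: 2A = Σ (x_i·y_{i+1} − x_{i+1}·y_i), indices taken mod 5.
Cross-terms: 4, 46, 24, 56, 236  ⇒  Σ = 366
Area = |Σ|/2 = 183.
Hole:
Σ = (15) + (20) + (28) + (-42) = 21
Area = |Σ|/2 = 10.5.
Net area = 183 − 10.5 = 172.5.

172.5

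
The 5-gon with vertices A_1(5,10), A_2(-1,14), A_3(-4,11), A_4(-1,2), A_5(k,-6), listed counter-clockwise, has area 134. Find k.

13

Write out the shoelace sum; only the two edges meeting at A_5 involve k:
2·Area = [((-1)·(-6) − k·2) + (k·10 − 5·(-6))] + 128
       = 8·k + 164 = 268
⇒ k = 13.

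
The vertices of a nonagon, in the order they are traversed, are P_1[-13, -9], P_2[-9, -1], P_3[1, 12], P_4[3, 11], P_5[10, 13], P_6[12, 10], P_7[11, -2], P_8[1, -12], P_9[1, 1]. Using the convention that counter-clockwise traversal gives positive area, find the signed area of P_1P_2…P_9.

Σ = (-68) + (-107) + (-25) + (-71) + (-56) + (-134) + (-130) + (13) + (4) = -574
Signed area = Σ/2 = -287 (negative ⇒ clockwise traversal).

-287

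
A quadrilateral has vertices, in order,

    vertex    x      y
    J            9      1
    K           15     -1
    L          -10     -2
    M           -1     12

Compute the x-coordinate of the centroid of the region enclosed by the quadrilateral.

Apply the shoelace formula. First the cross-terms c_i = x_i·y_{i+1} − x_{i+1}·y_i:
  -24, -40, -122, -109  ⇒  2A = -295, A = -147.5.
Then Σ (x_i + x_{i+1})·c_i = -306, so x̄ = -306 / (6·(-147.5)) = 102/295.

102/295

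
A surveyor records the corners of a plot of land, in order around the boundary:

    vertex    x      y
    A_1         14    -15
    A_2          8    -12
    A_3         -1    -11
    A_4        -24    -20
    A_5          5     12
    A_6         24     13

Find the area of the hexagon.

672.5

Σ = (-48) + (-100) + (-244) + (-188) + (-223) + (-542) = -1345
Area = |Σ|/2 = 672.5.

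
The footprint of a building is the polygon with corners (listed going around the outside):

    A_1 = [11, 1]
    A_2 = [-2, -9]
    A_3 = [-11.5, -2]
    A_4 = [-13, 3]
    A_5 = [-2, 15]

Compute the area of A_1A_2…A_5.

306.5

Apply the shoelace (surveyor's) formula: 2A = Σ (x_i·y_{i+1} − x_{i+1}·y_i), indices taken mod 5.
A_1→A_2: (11)(-9) − (-2)(1) = -97
A_2→A_3: (-2)(-2) − (-11.5)(-9) = -99.5
A_3→A_4: (-11.5)(3) − (-13)(-2) = -60.5
A_4→A_5: (-13)(15) − (-2)(3) = -189
A_5→A_1: (-2)(1) − (11)(15) = -167
Σ = -613
Area = |Σ|/2 = 306.5.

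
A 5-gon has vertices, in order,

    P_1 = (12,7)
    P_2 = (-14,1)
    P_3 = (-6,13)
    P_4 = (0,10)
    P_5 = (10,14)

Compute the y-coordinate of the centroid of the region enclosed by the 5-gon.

Apply the shoelace formula. First the cross-terms c_i = x_i·y_{i+1} − x_{i+1}·y_i:
  110, -176, -60, -100, -98  ⇒  2A = -324, A = -162.
Then Σ (y_i + y_{i+1})·c_i = -7422, so ȳ = -7422 / (6·(-162)) = 1237/162.

1237/162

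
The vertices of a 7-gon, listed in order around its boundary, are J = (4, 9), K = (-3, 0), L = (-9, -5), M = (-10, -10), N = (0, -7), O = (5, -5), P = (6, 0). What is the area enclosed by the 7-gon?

135.5

Apply the shoelace (surveyor's) formula: 2A = Σ (x_i·y_{i+1} − x_{i+1}·y_i), indices taken mod 7.
Cross-terms: 27, 15, 40, 70, 35, 30, 54  ⇒  Σ = 271
Area = |Σ|/2 = 135.5.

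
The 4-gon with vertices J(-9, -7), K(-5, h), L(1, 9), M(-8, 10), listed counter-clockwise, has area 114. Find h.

The doubled signed area Σ (x_i y_{i+1} − x_{i+1} y_i) is linear in h.
With h=0 it equals 148; the coefficient of h is -10 (from the two edges through K).
So -10·h + 148 = 2·114 = 228 ⇒ h = -8.

-8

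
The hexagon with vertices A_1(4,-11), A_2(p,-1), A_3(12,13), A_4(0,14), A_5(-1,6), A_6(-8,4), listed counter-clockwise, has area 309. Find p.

13

Write out the shoelace sum; only the two edges meeting at A_2 involve p:
2·Area = [(4·(-1) − p·(-11)) + (p·13 − 12·(-1))] + 298
       = 24·p + 306 = 618
⇒ p = 13.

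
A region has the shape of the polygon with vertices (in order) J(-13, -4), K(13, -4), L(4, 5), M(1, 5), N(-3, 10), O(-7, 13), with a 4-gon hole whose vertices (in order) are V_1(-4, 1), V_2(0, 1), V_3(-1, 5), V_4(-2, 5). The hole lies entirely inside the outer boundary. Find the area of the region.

216.5

Outer boundary:
J→K: (-13)(-4) − (13)(-4) = 104
K→L: (13)(5) − (4)(-4) = 81
L→M: (4)(5) − (1)(5) = 15
M→N: (1)(10) − (-3)(5) = 25
N→O: (-3)(13) − (-7)(10) = 31
O→J: (-7)(-4) − (-13)(13) = 197
Σ = 453
Area = |Σ|/2 = 226.5.
Hole:
Apply the shoelace formula: 2A = Σ (x_i·y_{i+1} − x_{i+1}·y_i), indices taken mod 4.
V_1→V_2: (-4)(1) − (0)(1) = -4
V_2→V_3: (0)(5) − (-1)(1) = 1
V_3→V_4: (-1)(5) − (-2)(5) = 5
V_4→V_1: (-2)(1) − (-4)(5) = 18
Σ = 20
Area = |Σ|/2 = 10.
Net area = 226.5 − 10 = 216.5.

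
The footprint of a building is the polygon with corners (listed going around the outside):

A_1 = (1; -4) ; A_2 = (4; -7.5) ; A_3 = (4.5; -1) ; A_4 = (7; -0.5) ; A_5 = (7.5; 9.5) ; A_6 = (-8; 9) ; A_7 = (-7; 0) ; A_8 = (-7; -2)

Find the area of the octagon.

181.875

Σ = (8.5) + (29.75) + (4.75) + (70.25) + (143.5) + (63) + (14) + (30) = 363.75
Area = |Σ|/2 = 181.875.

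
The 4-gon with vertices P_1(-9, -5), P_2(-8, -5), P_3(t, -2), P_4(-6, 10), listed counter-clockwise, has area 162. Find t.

13

The doubled signed area Σ (x_i y_{i+1} − x_{i+1} y_i) is linear in t.
With t=0 it equals 129; the coefficient of t is 15 (from the two edges through P_3).
So 15·t + 129 = 2·162 = 324 ⇒ t = 13.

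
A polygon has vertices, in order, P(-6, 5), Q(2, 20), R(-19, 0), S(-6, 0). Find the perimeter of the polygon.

64

|PQ| = √((8)² + (15)²) = √289 = 17
|QR| = √((-21)² + (-20)²) = √841 = 29
|RS| = √((13)² + (0)²) = √169 = 13
|SP| = √((0)² + (5)²) = √25 = 5
Perimeter = 17 + 29 + 13 + 5 = 64.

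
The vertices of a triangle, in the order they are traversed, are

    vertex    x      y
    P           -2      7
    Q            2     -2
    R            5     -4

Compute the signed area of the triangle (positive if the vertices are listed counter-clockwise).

9.5

P→Q: (-2)(-2) − (2)(7) = -10
Q→R: (2)(-4) − (5)(-2) = 2
R→P: (5)(7) − (-2)(-4) = 27
Σ = 19
Signed area = Σ/2 = 9.5 (positive ⇒ counter-clockwise traversal).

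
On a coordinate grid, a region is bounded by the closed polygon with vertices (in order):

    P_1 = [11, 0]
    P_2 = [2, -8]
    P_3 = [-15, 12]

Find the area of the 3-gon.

Apply the shoelace formula: 2A = Σ (x_i·y_{i+1} − x_{i+1}·y_i), indices taken mod 3.
Σ = (-88) + (-96) + (-132) = -316
Area = |Σ|/2 = 158.

158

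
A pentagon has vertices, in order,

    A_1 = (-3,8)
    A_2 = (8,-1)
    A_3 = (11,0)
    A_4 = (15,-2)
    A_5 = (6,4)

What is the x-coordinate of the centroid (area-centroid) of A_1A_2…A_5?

Apply the shoelace formula. First the cross-terms c_i = x_i·y_{i+1} − x_{i+1}·y_i:
  -61, 11, -22, 72, 60  ⇒  2A = 60, A = 30.
Then Σ (x_i + x_{i+1})·c_i = 1024, so x̄ = 1024 / (6·30) = 256/45.

256/45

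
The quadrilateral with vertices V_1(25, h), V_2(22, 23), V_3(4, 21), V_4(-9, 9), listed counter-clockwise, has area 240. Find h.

Write out the shoelace sum; only the two edges meeting at V_1 involve h:
2·Area = [((-9)·h − 25·9) + (25·23 − 22·h)] + 595
       = -31·h + 945 = 480
⇒ h = 15.

15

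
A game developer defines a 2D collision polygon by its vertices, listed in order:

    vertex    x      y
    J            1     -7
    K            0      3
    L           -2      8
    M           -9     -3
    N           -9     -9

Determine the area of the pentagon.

106.5

Apply the surveyor's formula: 2A = Σ (x_i·y_{i+1} − x_{i+1}·y_i), indices taken mod 5.
Cross-terms: 3, 6, 78, 54, 72  ⇒  Σ = 213
Area = |Σ|/2 = 106.5.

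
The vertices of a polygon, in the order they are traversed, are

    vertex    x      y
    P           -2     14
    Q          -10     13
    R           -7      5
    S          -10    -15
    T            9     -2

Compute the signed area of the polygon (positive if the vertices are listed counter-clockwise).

Cross-terms: 114, 41, 155, 155, 122  ⇒  Σ = 587
Signed area = Σ/2 = 293.5 (positive ⇒ counter-clockwise traversal).

293.5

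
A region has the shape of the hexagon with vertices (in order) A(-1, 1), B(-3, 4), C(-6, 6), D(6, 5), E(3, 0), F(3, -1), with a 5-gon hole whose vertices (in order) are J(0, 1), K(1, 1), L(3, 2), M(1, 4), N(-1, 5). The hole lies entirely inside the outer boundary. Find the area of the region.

Outer boundary:
Apply the surveyor's formula: 2A = Σ (x_i·y_{i+1} − x_{i+1}·y_i), indices taken mod 6.
Σ = (-1) + (6) + (-66) + (-15) + (-3) + (2) = -77
Area = |Σ|/2 = 38.5.
Hole:
Apply the shoelace (surveyor's) formula: 2A = Σ (x_i·y_{i+1} − x_{i+1}·y_i), indices taken mod 5.
Σ = (-1) + (-1) + (10) + (9) + (-1) = 16
Area = |Σ|/2 = 8.
Net area = 38.5 − 8 = 30.5.

30.5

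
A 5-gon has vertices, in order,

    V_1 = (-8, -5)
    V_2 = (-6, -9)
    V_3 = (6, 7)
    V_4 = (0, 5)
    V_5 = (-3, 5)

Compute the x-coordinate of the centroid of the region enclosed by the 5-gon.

-529/231

Apply Gauss's area formula. First the cross-terms c_i = x_i·y_{i+1} − x_{i+1}·y_i:
  42, 12, 30, 15, 55  ⇒  2A = 154, A = 77.
Then Σ (x_i + x_{i+1})·c_i = -1058, so x̄ = -1058 / (6·77) = -529/231.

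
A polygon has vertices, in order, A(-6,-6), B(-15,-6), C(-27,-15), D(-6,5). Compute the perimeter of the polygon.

64

|AB| = √((-9)² + (0)²) = √81 = 9
|BC| = √((-12)² + (-9)²) = √225 = 15
|CD| = √((21)² + (20)²) = √841 = 29
|DA| = √((0)² + (-11)²) = √121 = 11
Perimeter = 9 + 15 + 29 + 11 = 64.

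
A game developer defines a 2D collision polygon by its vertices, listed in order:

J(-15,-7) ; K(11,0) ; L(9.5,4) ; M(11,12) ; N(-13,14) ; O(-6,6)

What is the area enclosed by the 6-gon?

Apply the shoelace formula: 2A = Σ (x_i·y_{i+1} − x_{i+1}·y_i), indices taken mod 6.
Cross-terms: 77, 44, 70, 310, 6, 132  ⇒  Σ = 639
Area = |Σ|/2 = 319.5.

319.5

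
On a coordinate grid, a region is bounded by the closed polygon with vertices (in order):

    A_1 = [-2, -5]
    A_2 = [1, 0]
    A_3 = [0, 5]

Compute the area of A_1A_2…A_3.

Σ = (5) + (5) + (10) = 20
Area = |Σ|/2 = 10.

10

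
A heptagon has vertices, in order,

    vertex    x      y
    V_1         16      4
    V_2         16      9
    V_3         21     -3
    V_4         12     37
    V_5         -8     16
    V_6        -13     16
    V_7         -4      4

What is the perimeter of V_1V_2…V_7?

128

|V_1V_2| = √((0)² + (5)²) = √25 = 5
|V_2V_3| = √((5)² + (-12)²) = √169 = 13
|V_3V_4| = √((-9)² + (40)²) = √1681 = 41
|V_4V_5| = √((-20)² + (-21)²) = √841 = 29
|V_5V_6| = √((-5)² + (0)²) = √25 = 5
|V_6V_7| = √((9)² + (-12)²) = √225 = 15
|V_7V_1| = √((20)² + (0)²) = √400 = 20
Perimeter = 5 + 13 + 41 + 29 + 5 + 15 + 20 = 128.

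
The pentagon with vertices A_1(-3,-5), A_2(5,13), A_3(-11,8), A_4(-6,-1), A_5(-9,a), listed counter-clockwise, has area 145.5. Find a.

-9

Write out the shoelace sum; only the two edges meeting at A_5 involve a:
2·Area = [((-6)·a − (-9)·(-1)) + ((-9)·(-5) − (-3)·a)] + 228
       = -3·a + 264 = 291
⇒ a = -9.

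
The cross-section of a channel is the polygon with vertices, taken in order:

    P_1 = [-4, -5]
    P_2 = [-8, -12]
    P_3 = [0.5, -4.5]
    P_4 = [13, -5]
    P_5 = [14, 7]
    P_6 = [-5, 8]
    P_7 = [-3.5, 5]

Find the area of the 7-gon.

Cross-terms: 8, 42, 56, 161, 147, 3, 37.5  ⇒  Σ = 454.5
Area = |Σ|/2 = 227.25.

227.25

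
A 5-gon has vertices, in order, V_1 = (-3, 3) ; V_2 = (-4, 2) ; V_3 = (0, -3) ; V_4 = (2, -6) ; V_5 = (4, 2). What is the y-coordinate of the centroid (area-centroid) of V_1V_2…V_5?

-29/105

Apply the shoelace formula. First the cross-terms c_i = x_i·y_{i+1} − x_{i+1}·y_i:
  6, 12, 6, 28, 18  ⇒  2A = 70, A = 35.
Then Σ (y_i + y_{i+1})·c_i = -58, so ȳ = -58 / (6·35) = -29/105.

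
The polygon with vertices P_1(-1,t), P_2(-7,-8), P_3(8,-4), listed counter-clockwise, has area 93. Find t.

6

The doubled signed area Σ (x_i y_{i+1} − x_{i+1} y_i) is linear in t.
With t=0 it equals 96; the coefficient of t is 15 (from the two edges through P_1).
So 15·t + 96 = 2·93 = 186 ⇒ t = 6.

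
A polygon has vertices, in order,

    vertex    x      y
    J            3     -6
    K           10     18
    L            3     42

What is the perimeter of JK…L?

98

|JK| = √((7)² + (24)²) = √625 = 25
|KL| = √((-7)² + (24)²) = √625 = 25
|LJ| = √((0)² + (-48)²) = √2304 = 48
Perimeter = 25 + 25 + 48 = 98.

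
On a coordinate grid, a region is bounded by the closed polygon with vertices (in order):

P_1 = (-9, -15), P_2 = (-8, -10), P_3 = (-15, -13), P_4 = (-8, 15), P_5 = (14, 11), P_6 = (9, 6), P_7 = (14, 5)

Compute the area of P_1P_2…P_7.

P_1→P_2: (-9)(-10) − (-8)(-15) = -30
P_2→P_3: (-8)(-13) − (-15)(-10) = -46
P_3→P_4: (-15)(15) − (-8)(-13) = -329
P_4→P_5: (-8)(11) − (14)(15) = -298
P_5→P_6: (14)(6) − (9)(11) = -15
P_6→P_7: (9)(5) − (14)(6) = -39
P_7→P_1: (14)(-15) − (-9)(5) = -165
Σ = -922
Area = |Σ|/2 = 461.

461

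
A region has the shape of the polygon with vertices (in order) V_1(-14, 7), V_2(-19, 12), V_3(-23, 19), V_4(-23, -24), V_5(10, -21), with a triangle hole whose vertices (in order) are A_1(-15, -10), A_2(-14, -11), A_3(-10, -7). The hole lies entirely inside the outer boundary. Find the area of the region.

680

Outer boundary:
Apply Gauss's area formula: 2A = Σ (x_i·y_{i+1} − x_{i+1}·y_i), indices taken mod 5.
Σ = (-35) + (-85) + (989) + (723) + (-224) = 1368
Area = |Σ|/2 = 684.
Hole:
Apply Gauss's area formula: 2A = Σ (x_i·y_{i+1} − x_{i+1}·y_i), indices taken mod 3.
Cross-terms: 25, -12, -5  ⇒  Σ = 8
Area = |Σ|/2 = 4.
Net area = 684 − 4 = 680.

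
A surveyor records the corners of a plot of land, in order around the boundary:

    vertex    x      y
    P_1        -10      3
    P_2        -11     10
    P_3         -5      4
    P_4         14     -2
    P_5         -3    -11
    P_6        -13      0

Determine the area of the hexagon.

Apply the shoelace (surveyor's) formula: 2A = Σ (x_i·y_{i+1} − x_{i+1}·y_i), indices taken mod 6.
Σ = (-67) + (6) + (-46) + (-160) + (-143) + (-39) = -449
Area = |Σ|/2 = 224.5.

224.5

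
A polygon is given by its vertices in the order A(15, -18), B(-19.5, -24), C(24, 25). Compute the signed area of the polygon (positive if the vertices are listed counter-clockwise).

Apply the shoelace formula: 2A = Σ (x_i·y_{i+1} − x_{i+1}·y_i), indices taken mod 3.
A→B: (15)(-24) − (-19.5)(-18) = -711
B→C: (-19.5)(25) − (24)(-24) = 88.5
C→A: (24)(-18) − (15)(25) = -807
Σ = -1429.5
Signed area = Σ/2 = -714.75 (negative ⇒ clockwise traversal).

-714.75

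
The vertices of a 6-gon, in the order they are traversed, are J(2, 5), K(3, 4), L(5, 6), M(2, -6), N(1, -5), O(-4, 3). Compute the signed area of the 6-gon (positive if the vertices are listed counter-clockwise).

Apply Gauss's area formula: 2A = Σ (x_i·y_{i+1} − x_{i+1}·y_i), indices taken mod 6.
Σ = (-7) + (-2) + (-42) + (-4) + (-17) + (-26) = -98
Signed area = Σ/2 = -49 (negative ⇒ clockwise traversal).

-49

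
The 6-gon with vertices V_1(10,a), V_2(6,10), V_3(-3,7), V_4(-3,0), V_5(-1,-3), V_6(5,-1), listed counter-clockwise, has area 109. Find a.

10

Write out the shoelace sum; only the two edges meeting at V_1 involve a:
2·Area = [(5·a − 10·(-1)) + (10·10 − 6·a)] + 118
       = -1·a + 228 = 218
⇒ a = 10.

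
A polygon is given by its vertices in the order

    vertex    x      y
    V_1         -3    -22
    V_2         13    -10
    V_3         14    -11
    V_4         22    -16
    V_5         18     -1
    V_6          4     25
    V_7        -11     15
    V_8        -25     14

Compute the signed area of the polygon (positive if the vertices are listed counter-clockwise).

1099.5

Apply the shoelace (surveyor's) formula: 2A = Σ (x_i·y_{i+1} − x_{i+1}·y_i), indices taken mod 8.
V_1→V_2: (-3)(-10) − (13)(-22) = 316
V_2→V_3: (13)(-11) − (14)(-10) = -3
V_3→V_4: (14)(-16) − (22)(-11) = 18
V_4→V_5: (22)(-1) − (18)(-16) = 266
V_5→V_6: (18)(25) − (4)(-1) = 454
V_6→V_7: (4)(15) − (-11)(25) = 335
V_7→V_8: (-11)(14) − (-25)(15) = 221
V_8→V_1: (-25)(-22) − (-3)(14) = 592
Σ = 2199
Signed area = Σ/2 = 1099.5 (positive ⇒ counter-clockwise traversal).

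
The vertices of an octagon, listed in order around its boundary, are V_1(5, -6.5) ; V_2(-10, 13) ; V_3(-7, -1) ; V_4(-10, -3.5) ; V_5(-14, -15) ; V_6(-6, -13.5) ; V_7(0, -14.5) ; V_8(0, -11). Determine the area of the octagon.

Apply the shoelace (surveyor's) formula: 2A = Σ (x_i·y_{i+1} − x_{i+1}·y_i), indices taken mod 8.
Σ = (0) + (101) + (14.5) + (101) + (99) + (87) + (0) + (55) = 457.5
Area = |Σ|/2 = 228.75.

228.75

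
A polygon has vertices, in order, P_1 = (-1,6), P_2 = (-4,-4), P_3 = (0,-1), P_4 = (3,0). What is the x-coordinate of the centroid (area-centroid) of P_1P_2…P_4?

-37/53

Apply the surveyor's formula. First the cross-terms c_i = x_i·y_{i+1} − x_{i+1}·y_i:
  28, 4, 3, 18  ⇒  2A = 53, A = 26.5.
Then Σ (x_i + x_{i+1})·c_i = -111, so x̄ = -111 / (6·26.5) = -37/53.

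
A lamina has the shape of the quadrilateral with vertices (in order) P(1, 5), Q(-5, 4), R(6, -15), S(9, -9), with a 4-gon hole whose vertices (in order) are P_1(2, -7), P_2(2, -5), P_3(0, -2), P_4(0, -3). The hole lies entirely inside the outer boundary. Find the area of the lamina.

104.5

Outer boundary:
Apply Gauss's area formula: 2A = Σ (x_i·y_{i+1} − x_{i+1}·y_i), indices taken mod 4.
Cross-terms: 29, 51, 81, 54  ⇒  Σ = 215
Area = |Σ|/2 = 107.5.
Hole:
Apply the shoelace formula: 2A = Σ (x_i·y_{i+1} − x_{i+1}·y_i), indices taken mod 4.
Σ = (4) + (-4) + (0) + (6) = 6
Area = |Σ|/2 = 3.
Net area = 107.5 − 3 = 104.5.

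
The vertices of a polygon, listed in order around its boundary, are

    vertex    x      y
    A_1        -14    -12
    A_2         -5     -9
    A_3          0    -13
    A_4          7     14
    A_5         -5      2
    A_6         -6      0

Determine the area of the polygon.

195

Apply the surveyor's formula: 2A = Σ (x_i·y_{i+1} − x_{i+1}·y_i), indices taken mod 6.
Σ = (66) + (65) + (91) + (84) + (12) + (72) = 390
Area = |Σ|/2 = 195.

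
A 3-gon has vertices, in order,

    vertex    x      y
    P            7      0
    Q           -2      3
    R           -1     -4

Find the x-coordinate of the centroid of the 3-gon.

Apply Gauss's area formula. First the cross-terms c_i = x_i·y_{i+1} − x_{i+1}·y_i:
  21, 11, 28  ⇒  2A = 60, A = 30.
Then Σ (x_i + x_{i+1})·c_i = 240, so x̄ = 240 / (6·30) = 4/3.

4/3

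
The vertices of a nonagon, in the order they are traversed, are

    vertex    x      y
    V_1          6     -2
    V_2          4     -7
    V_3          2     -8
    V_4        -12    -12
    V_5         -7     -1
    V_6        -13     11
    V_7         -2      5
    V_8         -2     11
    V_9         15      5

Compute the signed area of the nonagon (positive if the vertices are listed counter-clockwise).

Apply Gauss's area formula: 2A = Σ (x_i·y_{i+1} − x_{i+1}·y_i), indices taken mod 9.
Cross-terms: -34, -18, -120, -72, -90, -43, -12, -175, -60  ⇒  Σ = -624
Signed area = Σ/2 = -312 (negative ⇒ clockwise traversal).

-312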